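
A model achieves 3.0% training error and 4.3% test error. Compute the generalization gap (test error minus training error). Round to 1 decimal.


Generalization gap = test_error - train_error
= 4.3 - 3.0
= 1.3%
A small gap suggests good generalization.

1.3


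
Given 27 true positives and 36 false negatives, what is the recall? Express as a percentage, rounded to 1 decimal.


Recall = TP / (TP + FN) * 100
= 27 / (27 + 36)
= 27 / 63
= 0.4286
= 42.9%

42.9


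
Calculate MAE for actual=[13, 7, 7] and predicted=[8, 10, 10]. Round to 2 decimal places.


Absolute errors: [5, 3, 3]
Sum of absolute errors = 11
MAE = 11 / 3 = 3.67

3.67


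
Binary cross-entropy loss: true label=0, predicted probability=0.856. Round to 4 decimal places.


For y=0: Loss = -log(1-p)
= -log(1 - 0.856)
= -log(0.144)
= -(-1.9379)
= 1.9379

1.9379


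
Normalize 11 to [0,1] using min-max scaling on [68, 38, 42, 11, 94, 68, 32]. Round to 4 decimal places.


Min = 11, Max = 94
Range = 94 - 11 = 83
Scaled = (x - min) / (max - min)
= (11 - 11) / 83
= 0 / 83
= 0.0000

0.0000


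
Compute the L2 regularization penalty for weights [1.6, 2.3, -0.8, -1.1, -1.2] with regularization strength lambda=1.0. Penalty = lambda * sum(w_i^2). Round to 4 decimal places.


Squaring each weight:
1.6^2 = 2.56
2.3^2 = 5.29
(-0.8)^2 = 0.64
(-1.1)^2 = 1.21
(-1.2)^2 = 1.44
Sum of squares = 11.14
Penalty = 1.0 * 11.14 = 11.1400

11.1400


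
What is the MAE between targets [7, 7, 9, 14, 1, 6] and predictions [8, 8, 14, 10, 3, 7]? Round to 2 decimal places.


Absolute errors: [1, 1, 5, 4, 2, 1]
Sum of absolute errors = 14
MAE = 14 / 6 = 2.33

2.33


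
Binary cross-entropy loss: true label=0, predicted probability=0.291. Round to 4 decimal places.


For y=0: Loss = -log(1-p)
= -log(1 - 0.291)
= -log(0.709)
= -(-0.3439)
= 0.3439

0.3439


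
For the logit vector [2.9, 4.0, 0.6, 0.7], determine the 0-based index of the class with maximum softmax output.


Softmax is a monotonic transformation, so it preserves the argmax.
We need to find the index of the maximum logit.
Index 0: 2.9
Index 1: 4.0
Index 2: 0.6
Index 3: 0.7
Maximum logit = 4.0 at index 1

1


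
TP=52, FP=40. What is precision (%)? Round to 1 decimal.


Precision = TP / (TP + FP) * 100
= 52 / (52 + 40)
= 52 / 92
= 0.5652
= 56.5%

56.5


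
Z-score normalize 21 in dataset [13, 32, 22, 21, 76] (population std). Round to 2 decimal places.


Mean = (13 + 32 + 22 + 21 + 76) / 5 = 32.8
Variance = sum((x_i - mean)^2) / n = 502.96
Std = sqrt(502.96) = 22.4268
Z = (x - mean) / std
= (21 - 32.8) / 22.4268
= -11.8 / 22.4268
= -0.53

-0.53


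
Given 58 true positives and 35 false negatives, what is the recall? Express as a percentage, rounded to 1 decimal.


Recall = TP / (TP + FN) * 100
= 58 / (58 + 35)
= 58 / 93
= 0.6237
= 62.4%

62.4


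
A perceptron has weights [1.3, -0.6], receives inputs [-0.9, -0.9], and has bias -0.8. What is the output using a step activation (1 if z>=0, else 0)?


z = w . x + b
= 1.3*-0.9 + -0.6*-0.9 + -0.8
= -1.17 + 0.54 + -0.8
= -0.63 + -0.8
= -1.43
Since z = -1.43 < 0, output = 0

0


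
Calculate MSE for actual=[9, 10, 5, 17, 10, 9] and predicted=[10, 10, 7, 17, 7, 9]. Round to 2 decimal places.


Differences: [-1, 0, -2, 0, 3, 0]
Squared errors: [1, 0, 4, 0, 9, 0]
Sum of squared errors = 14
MSE = 14 / 6 = 2.33

2.33


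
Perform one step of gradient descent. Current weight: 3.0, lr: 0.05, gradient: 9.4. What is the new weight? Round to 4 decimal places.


w_new = w_old - lr * gradient
= 3.0 - 0.05 * 9.4
= 3.0 - (0.47)
= 2.5300

2.5300


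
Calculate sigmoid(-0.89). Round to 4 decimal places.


sigmoid(z) = 1 / (1 + exp(-z))
exp(-(-0.89)) = exp(0.89) = 2.4351
1 + 2.4351 = 3.4351
1 / 3.4351 = 0.2911

0.2911


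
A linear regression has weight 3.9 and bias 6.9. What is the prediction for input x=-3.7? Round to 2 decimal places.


y = 3.9 * -3.7 + (6.9)
= -14.43 + (6.9)
= -7.53

-7.53


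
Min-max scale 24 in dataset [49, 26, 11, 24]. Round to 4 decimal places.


Min = 11, Max = 49
Range = 49 - 11 = 38
Scaled = (x - min) / (max - min)
= (24 - 11) / 38
= 13 / 38
= 0.3421

0.3421


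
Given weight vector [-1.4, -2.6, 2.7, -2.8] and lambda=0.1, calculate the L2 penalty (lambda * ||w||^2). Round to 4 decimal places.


Squaring each weight:
(-1.4)^2 = 1.96
(-2.6)^2 = 6.76
2.7^2 = 7.29
(-2.8)^2 = 7.84
Sum of squares = 23.85
Penalty = 0.1 * 23.85 = 2.3850

2.3850


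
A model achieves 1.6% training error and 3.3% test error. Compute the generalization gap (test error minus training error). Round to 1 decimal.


Generalization gap = test_error - train_error
= 3.3 - 1.6
= 1.7%
A small gap suggests good generalization.

1.7


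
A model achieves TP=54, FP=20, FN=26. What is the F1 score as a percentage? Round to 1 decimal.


Precision = TP / (TP + FP) = 54 / 74 = 0.7297
Recall = TP / (TP + FN) = 54 / 80 = 0.675
F1 = 2 * P * R / (P + R)
= 2 * 0.7297 * 0.675 / (0.7297 + 0.675)
= 0.9851 / 1.4047
= 0.7013
As percentage: 70.1%

70.1


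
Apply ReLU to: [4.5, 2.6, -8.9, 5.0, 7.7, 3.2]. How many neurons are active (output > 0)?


ReLU(x) = max(0, x) for each element:
ReLU(4.5) = 4.5
ReLU(2.6) = 2.6
ReLU(-8.9) = 0
ReLU(5.0) = 5.0
ReLU(7.7) = 7.7
ReLU(3.2) = 3.2
Active neurons (>0): 5

5


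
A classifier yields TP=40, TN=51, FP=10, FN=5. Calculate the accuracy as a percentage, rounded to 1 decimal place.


Accuracy = (TP + TN) / (TP + TN + FP + FN) * 100
= (40 + 51) / (40 + 51 + 10 + 5)
= 91 / 106
= 0.8585
= 85.8%

85.8


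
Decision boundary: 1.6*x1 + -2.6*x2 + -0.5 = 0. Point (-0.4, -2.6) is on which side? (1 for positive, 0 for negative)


Compute 1.6 * -0.4 + -2.6 * -2.6 + -0.5
= -0.64 + 6.76 + -0.5
= 5.62
Since 5.62 >= 0, the point is on the positive side.

1


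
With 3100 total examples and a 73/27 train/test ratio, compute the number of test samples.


Train samples = 3100 * 73% = 2263
Test samples = 3100 - 2263
= 837

837


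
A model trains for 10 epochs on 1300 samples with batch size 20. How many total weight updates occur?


Iterations per epoch = 1300 / 20 = 65
Total updates = iterations_per_epoch * epochs
= 65 * 10
= 650

650


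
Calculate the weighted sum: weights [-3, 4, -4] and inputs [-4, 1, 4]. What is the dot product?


Element-wise products:
-3 * -4 = 12
4 * 1 = 4
-4 * 4 = -16
Sum = 12 + 4 + -16
= 0

0


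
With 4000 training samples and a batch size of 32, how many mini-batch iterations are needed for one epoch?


Iterations per epoch = dataset_size / batch_size
= 4000 / 32
= 125

125


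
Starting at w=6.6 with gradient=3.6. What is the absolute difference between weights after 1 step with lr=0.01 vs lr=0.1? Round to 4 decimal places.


With lr=0.01: w_new = 6.6 - 0.01 * 3.6 = 6.564
With lr=0.1: w_new = 6.6 - 0.1 * 3.6 = 6.24
Absolute difference = |6.564 - 6.24|
= 0.3240

0.3240


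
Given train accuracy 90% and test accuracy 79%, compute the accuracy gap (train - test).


Gap = train_accuracy - test_accuracy
= 90 - 79
= 11%
This gap suggests the model is overfitting.

11


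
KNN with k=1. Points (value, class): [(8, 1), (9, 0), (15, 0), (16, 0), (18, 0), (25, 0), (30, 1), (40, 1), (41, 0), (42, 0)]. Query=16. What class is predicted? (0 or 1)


Distances from query 16:
Point 16 (class 0): distance = 0
K=1 nearest neighbors: classes = [0]
Votes for class 1: 0 / 1
Majority vote => class 0

0


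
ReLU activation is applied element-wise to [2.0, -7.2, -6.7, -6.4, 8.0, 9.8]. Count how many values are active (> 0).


ReLU(x) = max(0, x) for each element:
ReLU(2.0) = 2.0
ReLU(-7.2) = 0
ReLU(-6.7) = 0
ReLU(-6.4) = 0
ReLU(8.0) = 8.0
ReLU(9.8) = 9.8
Active neurons (>0): 3

3


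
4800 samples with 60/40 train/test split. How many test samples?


Train samples = 4800 * 60% = 2880
Test samples = 4800 - 2880
= 1920

1920


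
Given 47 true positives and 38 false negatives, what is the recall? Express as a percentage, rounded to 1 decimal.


Recall = TP / (TP + FN) * 100
= 47 / (47 + 38)
= 47 / 85
= 0.5529
= 55.3%

55.3


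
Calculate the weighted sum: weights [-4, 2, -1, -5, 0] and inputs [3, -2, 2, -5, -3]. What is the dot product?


Element-wise products:
-4 * 3 = -12
2 * -2 = -4
-1 * 2 = -2
-5 * -5 = 25
0 * -3 = 0
Sum = -12 + -4 + -2 + 25 + 0
= 7

7


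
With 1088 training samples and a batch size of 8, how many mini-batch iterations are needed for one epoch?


Iterations per epoch = dataset_size / batch_size
= 1088 / 8
= 136

136


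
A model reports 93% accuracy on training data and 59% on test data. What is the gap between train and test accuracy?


Gap = train_accuracy - test_accuracy
= 93 - 59
= 34%
This large gap strongly indicates overfitting.

34


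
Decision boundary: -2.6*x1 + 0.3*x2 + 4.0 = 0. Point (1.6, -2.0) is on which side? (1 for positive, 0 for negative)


Compute -2.6 * 1.6 + 0.3 * -2.0 + 4.0
= -4.16 + -0.6 + 4.0
= -0.76
Since -0.76 < 0, the point is on the negative side.

0


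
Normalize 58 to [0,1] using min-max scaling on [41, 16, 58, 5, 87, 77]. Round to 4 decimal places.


Min = 5, Max = 87
Range = 87 - 5 = 82
Scaled = (x - min) / (max - min)
= (58 - 5) / 82
= 53 / 82
= 0.6463

0.6463


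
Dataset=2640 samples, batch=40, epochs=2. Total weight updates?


Iterations per epoch = 2640 / 40 = 66
Total updates = iterations_per_epoch * epochs
= 66 * 2
= 132

132


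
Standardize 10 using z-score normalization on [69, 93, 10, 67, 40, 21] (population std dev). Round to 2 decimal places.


Mean = (69 + 93 + 10 + 67 + 40 + 21) / 6 = 50.0
Variance = sum((x_i - mean)^2) / n = 840.0
Std = sqrt(840.0) = 28.9828
Z = (x - mean) / std
= (10 - 50.0) / 28.9828
= -40.0 / 28.9828
= -1.38

-1.38


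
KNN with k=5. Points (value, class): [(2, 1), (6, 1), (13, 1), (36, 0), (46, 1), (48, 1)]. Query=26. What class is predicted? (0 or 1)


Distances from query 26:
Point 36 (class 0): distance = 10
Point 13 (class 1): distance = 13
Point 6 (class 1): distance = 20
Point 46 (class 1): distance = 20
Point 48 (class 1): distance = 22
K=5 nearest neighbors: classes = [0, 1, 1, 1, 1]
Votes for class 1: 4 / 5
Majority vote => class 1

1


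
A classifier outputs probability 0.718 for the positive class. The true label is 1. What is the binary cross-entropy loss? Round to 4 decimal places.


For y=1: Loss = -log(p)
= -log(0.718)
= -(-0.3313)
= 0.3313

0.3313


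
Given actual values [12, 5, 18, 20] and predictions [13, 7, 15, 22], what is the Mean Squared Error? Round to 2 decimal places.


Differences: [-1, -2, 3, -2]
Squared errors: [1, 4, 9, 4]
Sum of squared errors = 18
MSE = 18 / 4 = 4.50

4.50


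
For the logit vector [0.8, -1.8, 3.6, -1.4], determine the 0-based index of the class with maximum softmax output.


Softmax is a monotonic transformation, so it preserves the argmax.
We need to find the index of the maximum logit.
Index 0: 0.8
Index 1: -1.8
Index 2: 3.6
Index 3: -1.4
Maximum logit = 3.6 at index 2

2


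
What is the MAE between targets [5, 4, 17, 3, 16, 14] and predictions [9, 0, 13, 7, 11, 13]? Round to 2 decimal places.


Absolute errors: [4, 4, 4, 4, 5, 1]
Sum of absolute errors = 22
MAE = 22 / 6 = 3.67

3.67


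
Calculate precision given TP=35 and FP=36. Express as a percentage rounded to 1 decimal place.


Precision = TP / (TP + FP) * 100
= 35 / (35 + 36)
= 35 / 71
= 0.493
= 49.3%

49.3


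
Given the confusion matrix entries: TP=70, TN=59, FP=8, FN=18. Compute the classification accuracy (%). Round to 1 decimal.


Accuracy = (TP + TN) / (TP + TN + FP + FN) * 100
= (70 + 59) / (70 + 59 + 8 + 18)
= 129 / 155
= 0.8323
= 83.2%

83.2


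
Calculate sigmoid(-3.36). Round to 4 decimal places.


sigmoid(z) = 1 / (1 + exp(-z))
exp(-(-3.36)) = exp(3.36) = 28.7892
1 + 28.7892 = 29.7892
1 / 29.7892 = 0.0336

0.0336


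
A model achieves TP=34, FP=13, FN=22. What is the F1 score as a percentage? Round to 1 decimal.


Precision = TP / (TP + FP) = 34 / 47 = 0.7234
Recall = TP / (TP + FN) = 34 / 56 = 0.6071
F1 = 2 * P * R / (P + R)
= 2 * 0.7234 * 0.6071 / (0.7234 + 0.6071)
= 0.8784 / 1.3305
= 0.6602
As percentage: 66.0%

66.0


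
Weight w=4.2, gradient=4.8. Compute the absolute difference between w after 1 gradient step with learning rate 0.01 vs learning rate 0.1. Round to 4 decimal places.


With lr=0.01: w_new = 4.2 - 0.01 * 4.8 = 4.152
With lr=0.1: w_new = 4.2 - 0.1 * 4.8 = 3.72
Absolute difference = |4.152 - 3.72|
= 0.4320

0.4320


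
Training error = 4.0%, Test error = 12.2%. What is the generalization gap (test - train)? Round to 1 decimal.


Generalization gap = test_error - train_error
= 12.2 - 4.0
= 8.2%
A moderate gap.

8.2


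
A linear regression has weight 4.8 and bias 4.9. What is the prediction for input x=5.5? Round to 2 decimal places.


y = 4.8 * 5.5 + (4.9)
= 26.4 + (4.9)
= 31.30

31.30


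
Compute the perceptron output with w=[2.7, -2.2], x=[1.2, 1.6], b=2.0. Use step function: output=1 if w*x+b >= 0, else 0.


z = w . x + b
= 2.7*1.2 + -2.2*1.6 + 2.0
= 3.24 + -3.52 + 2.0
= -0.28 + 2.0
= 1.72
Since z = 1.72 >= 0, output = 1

1


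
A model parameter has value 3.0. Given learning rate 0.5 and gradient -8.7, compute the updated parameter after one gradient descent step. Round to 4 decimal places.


w_new = w_old - lr * gradient
= 3.0 - 0.5 * -8.7
= 3.0 - (-4.35)
= 7.3500

7.3500


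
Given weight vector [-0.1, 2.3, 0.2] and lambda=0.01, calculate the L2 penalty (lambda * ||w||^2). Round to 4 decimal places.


Squaring each weight:
(-0.1)^2 = 0.01
2.3^2 = 5.29
0.2^2 = 0.04
Sum of squares = 5.34
Penalty = 0.01 * 5.34 = 0.0534

0.0534


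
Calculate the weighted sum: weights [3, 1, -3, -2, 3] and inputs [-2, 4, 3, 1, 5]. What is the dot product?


Element-wise products:
3 * -2 = -6
1 * 4 = 4
-3 * 3 = -9
-2 * 1 = -2
3 * 5 = 15
Sum = -6 + 4 + -9 + -2 + 15
= 2

2


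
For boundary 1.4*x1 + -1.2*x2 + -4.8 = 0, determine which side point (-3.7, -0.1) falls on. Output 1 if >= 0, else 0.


Compute 1.4 * -3.7 + -1.2 * -0.1 + -4.8
= -5.18 + 0.12 + -4.8
= -9.86
Since -9.86 < 0, the point is on the negative side.

0


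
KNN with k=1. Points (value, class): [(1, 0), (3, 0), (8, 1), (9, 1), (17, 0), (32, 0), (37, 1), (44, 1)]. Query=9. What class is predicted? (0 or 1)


Distances from query 9:
Point 9 (class 1): distance = 0
K=1 nearest neighbors: classes = [1]
Votes for class 1: 1 / 1
Majority vote => class 1

1


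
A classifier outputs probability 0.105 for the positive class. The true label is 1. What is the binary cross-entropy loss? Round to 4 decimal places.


For y=1: Loss = -log(p)
= -log(0.105)
= -(-2.2538)
= 2.2538

2.2538


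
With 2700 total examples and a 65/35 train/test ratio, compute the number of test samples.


Train samples = 2700 * 65% = 1755
Test samples = 2700 - 1755
= 945

945


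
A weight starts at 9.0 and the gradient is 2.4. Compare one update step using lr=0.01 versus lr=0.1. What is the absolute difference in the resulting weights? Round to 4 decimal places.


With lr=0.01: w_new = 9.0 - 0.01 * 2.4 = 8.976
With lr=0.1: w_new = 9.0 - 0.1 * 2.4 = 8.76
Absolute difference = |8.976 - 8.76|
= 0.2160

0.2160


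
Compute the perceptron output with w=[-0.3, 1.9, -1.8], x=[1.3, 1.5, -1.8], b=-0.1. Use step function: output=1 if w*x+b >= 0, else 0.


z = w . x + b
= -0.3*1.3 + 1.9*1.5 + -1.8*-1.8 + -0.1
= -0.39 + 2.85 + 3.24 + -0.1
= 5.7 + -0.1
= 5.6
Since z = 5.6 >= 0, output = 1

1


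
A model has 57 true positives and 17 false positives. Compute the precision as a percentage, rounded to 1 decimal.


Precision = TP / (TP + FP) * 100
= 57 / (57 + 17)
= 57 / 74
= 0.7703
= 77.0%

77.0


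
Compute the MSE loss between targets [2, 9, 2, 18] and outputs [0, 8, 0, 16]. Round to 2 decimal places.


Differences: [2, 1, 2, 2]
Squared errors: [4, 1, 4, 4]
Sum of squared errors = 13
MSE = 13 / 4 = 3.25

3.25


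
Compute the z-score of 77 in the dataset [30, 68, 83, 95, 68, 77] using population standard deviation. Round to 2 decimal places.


Mean = (30 + 68 + 83 + 95 + 68 + 77) / 6 = 70.1667
Variance = sum((x_i - mean)^2) / n = 408.4722
Std = sqrt(408.4722) = 20.2107
Z = (x - mean) / std
= (77 - 70.1667) / 20.2107
= 6.8333 / 20.2107
= 0.34

0.34


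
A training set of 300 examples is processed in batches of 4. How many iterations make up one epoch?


Iterations per epoch = dataset_size / batch_size
= 300 / 4
= 75

75


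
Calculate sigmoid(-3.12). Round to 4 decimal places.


sigmoid(z) = 1 / (1 + exp(-z))
exp(-(-3.12)) = exp(3.12) = 22.6464
1 + 22.6464 = 23.6464
1 / 23.6464 = 0.0423

0.0423


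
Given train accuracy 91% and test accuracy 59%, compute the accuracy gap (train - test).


Gap = train_accuracy - test_accuracy
= 91 - 59
= 32%
This large gap strongly indicates overfitting.

32


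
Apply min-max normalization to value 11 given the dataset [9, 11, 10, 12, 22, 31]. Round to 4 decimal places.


Min = 9, Max = 31
Range = 31 - 9 = 22
Scaled = (x - min) / (max - min)
= (11 - 9) / 22
= 2 / 22
= 0.0909

0.0909


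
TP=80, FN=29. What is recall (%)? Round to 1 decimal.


Recall = TP / (TP + FN) * 100
= 80 / (80 + 29)
= 80 / 109
= 0.7339
= 73.4%

73.4


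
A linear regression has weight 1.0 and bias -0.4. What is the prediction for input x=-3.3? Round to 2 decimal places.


y = 1.0 * -3.3 + (-0.4)
= -3.3 + (-0.4)
= -3.70

-3.70


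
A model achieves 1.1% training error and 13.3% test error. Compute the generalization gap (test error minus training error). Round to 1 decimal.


Generalization gap = test_error - train_error
= 13.3 - 1.1
= 12.2%
A large gap suggests overfitting.

12.2


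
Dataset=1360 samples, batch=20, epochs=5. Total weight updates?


Iterations per epoch = 1360 / 20 = 68
Total updates = iterations_per_epoch * epochs
= 68 * 5
= 340

340


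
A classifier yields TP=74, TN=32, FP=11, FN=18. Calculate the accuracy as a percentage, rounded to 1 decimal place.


Accuracy = (TP + TN) / (TP + TN + FP + FN) * 100
= (74 + 32) / (74 + 32 + 11 + 18)
= 106 / 135
= 0.7852
= 78.5%

78.5


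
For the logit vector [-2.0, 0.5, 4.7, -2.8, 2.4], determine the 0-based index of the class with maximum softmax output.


Softmax is a monotonic transformation, so it preserves the argmax.
We need to find the index of the maximum logit.
Index 0: -2.0
Index 1: 0.5
Index 2: 4.7
Index 3: -2.8
Index 4: 2.4
Maximum logit = 4.7 at index 2

2


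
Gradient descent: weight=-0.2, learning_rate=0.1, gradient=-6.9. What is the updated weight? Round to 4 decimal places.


w_new = w_old - lr * gradient
= -0.2 - 0.1 * -6.9
= -0.2 - (-0.69)
= 0.4900

0.4900


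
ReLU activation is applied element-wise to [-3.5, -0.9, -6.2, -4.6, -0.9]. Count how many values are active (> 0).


ReLU(x) = max(0, x) for each element:
ReLU(-3.5) = 0
ReLU(-0.9) = 0
ReLU(-6.2) = 0
ReLU(-4.6) = 0
ReLU(-0.9) = 0
Active neurons (>0): 0

0


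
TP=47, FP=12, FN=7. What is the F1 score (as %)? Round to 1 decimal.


Precision = TP / (TP + FP) = 47 / 59 = 0.7966
Recall = TP / (TP + FN) = 47 / 54 = 0.8704
F1 = 2 * P * R / (P + R)
= 2 * 0.7966 * 0.8704 / (0.7966 + 0.8704)
= 1.3867 / 1.667
= 0.8319
As percentage: 83.2%

83.2


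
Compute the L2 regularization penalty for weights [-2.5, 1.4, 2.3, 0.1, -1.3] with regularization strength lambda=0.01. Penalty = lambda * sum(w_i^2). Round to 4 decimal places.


Squaring each weight:
(-2.5)^2 = 6.25
1.4^2 = 1.96
2.3^2 = 5.29
0.1^2 = 0.01
(-1.3)^2 = 1.69
Sum of squares = 15.2
Penalty = 0.01 * 15.2 = 0.1520

0.1520


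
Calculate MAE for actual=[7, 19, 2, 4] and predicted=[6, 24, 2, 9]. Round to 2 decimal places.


Absolute errors: [1, 5, 0, 5]
Sum of absolute errors = 11
MAE = 11 / 4 = 2.75

2.75


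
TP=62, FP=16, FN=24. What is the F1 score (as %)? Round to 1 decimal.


Precision = TP / (TP + FP) = 62 / 78 = 0.7949
Recall = TP / (TP + FN) = 62 / 86 = 0.7209
F1 = 2 * P * R / (P + R)
= 2 * 0.7949 * 0.7209 / (0.7949 + 0.7209)
= 1.1461 / 1.5158
= 0.7561
As percentage: 75.6%

75.6


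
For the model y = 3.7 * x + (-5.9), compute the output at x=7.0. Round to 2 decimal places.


y = 3.7 * 7.0 + (-5.9)
= 25.9 + (-5.9)
= 20.00

20.00


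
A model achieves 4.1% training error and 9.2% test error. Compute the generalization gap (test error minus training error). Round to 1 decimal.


Generalization gap = test_error - train_error
= 9.2 - 4.1
= 5.1%
A moderate gap.

5.1


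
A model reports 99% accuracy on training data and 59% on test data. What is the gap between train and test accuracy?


Gap = train_accuracy - test_accuracy
= 99 - 59
= 40%
This large gap strongly indicates overfitting.

40


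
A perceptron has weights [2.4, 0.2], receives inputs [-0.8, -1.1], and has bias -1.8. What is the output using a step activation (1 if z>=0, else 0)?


z = w . x + b
= 2.4*-0.8 + 0.2*-1.1 + -1.8
= -1.92 + -0.22 + -1.8
= -2.14 + -1.8
= -3.94
Since z = -3.94 < 0, output = 0

0


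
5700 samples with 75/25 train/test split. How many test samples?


Train samples = 5700 * 75% = 4275
Test samples = 5700 - 4275
= 1425

1425


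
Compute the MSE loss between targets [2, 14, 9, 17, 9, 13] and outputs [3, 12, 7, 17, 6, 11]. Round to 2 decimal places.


Differences: [-1, 2, 2, 0, 3, 2]
Squared errors: [1, 4, 4, 0, 9, 4]
Sum of squared errors = 22
MSE = 22 / 6 = 3.67

3.67


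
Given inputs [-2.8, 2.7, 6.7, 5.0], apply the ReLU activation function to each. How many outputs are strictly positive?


ReLU(x) = max(0, x) for each element:
ReLU(-2.8) = 0
ReLU(2.7) = 2.7
ReLU(6.7) = 6.7
ReLU(5.0) = 5.0
Active neurons (>0): 3

3


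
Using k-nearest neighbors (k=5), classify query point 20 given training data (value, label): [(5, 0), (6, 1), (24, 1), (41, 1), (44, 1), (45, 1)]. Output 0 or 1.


Distances from query 20:
Point 24 (class 1): distance = 4
Point 6 (class 1): distance = 14
Point 5 (class 0): distance = 15
Point 41 (class 1): distance = 21
Point 44 (class 1): distance = 24
K=5 nearest neighbors: classes = [1, 1, 0, 1, 1]
Votes for class 1: 4 / 5
Majority vote => class 1

1


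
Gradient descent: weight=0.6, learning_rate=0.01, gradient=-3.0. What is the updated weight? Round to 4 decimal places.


w_new = w_old - lr * gradient
= 0.6 - 0.01 * -3.0
= 0.6 - (-0.03)
= 0.6300

0.6300


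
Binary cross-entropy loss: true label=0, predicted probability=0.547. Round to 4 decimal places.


For y=0: Loss = -log(1-p)
= -log(1 - 0.547)
= -log(0.453)
= -(-0.7919)
= 0.7919

0.7919


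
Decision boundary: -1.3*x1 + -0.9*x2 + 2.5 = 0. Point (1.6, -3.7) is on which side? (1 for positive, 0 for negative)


Compute -1.3 * 1.6 + -0.9 * -3.7 + 2.5
= -2.08 + 3.33 + 2.5
= 3.75
Since 3.75 >= 0, the point is on the positive side.

1


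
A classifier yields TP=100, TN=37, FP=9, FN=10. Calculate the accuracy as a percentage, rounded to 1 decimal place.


Accuracy = (TP + TN) / (TP + TN + FP + FN) * 100
= (100 + 37) / (100 + 37 + 9 + 10)
= 137 / 156
= 0.8782
= 87.8%

87.8


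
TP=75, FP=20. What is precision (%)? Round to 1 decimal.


Precision = TP / (TP + FP) * 100
= 75 / (75 + 20)
= 75 / 95
= 0.7895
= 78.9%

78.9


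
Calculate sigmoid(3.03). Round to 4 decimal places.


sigmoid(z) = 1 / (1 + exp(-z))
exp(-(3.03)) = exp(-3.03) = 0.0483
1 + 0.0483 = 1.0483
1 / 1.0483 = 0.9539

0.9539


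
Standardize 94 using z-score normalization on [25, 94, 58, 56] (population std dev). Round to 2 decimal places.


Mean = (25 + 94 + 58 + 56) / 4 = 58.25
Variance = sum((x_i - mean)^2) / n = 597.1875
Std = sqrt(597.1875) = 24.4374
Z = (x - mean) / std
= (94 - 58.25) / 24.4374
= 35.75 / 24.4374
= 1.46

1.46


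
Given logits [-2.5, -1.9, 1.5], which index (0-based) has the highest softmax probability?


Softmax is a monotonic transformation, so it preserves the argmax.
We need to find the index of the maximum logit.
Index 0: -2.5
Index 1: -1.9
Index 2: 1.5
Maximum logit = 1.5 at index 2

2


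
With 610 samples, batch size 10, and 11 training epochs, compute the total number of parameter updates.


Iterations per epoch = 610 / 10 = 61
Total updates = iterations_per_epoch * epochs
= 61 * 11
= 671

671


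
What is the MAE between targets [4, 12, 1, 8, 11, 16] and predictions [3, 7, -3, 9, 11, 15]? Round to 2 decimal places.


Absolute errors: [1, 5, 4, 1, 0, 1]
Sum of absolute errors = 12
MAE = 12 / 6 = 2.00

2.00


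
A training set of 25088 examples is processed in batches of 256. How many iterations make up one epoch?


Iterations per epoch = dataset_size / batch_size
= 25088 / 256
= 98

98


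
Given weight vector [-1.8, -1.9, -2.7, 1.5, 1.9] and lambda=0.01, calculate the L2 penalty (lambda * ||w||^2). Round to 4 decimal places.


Squaring each weight:
(-1.8)^2 = 3.24
(-1.9)^2 = 3.61
(-2.7)^2 = 7.29
1.5^2 = 2.25
1.9^2 = 3.61
Sum of squares = 20.0
Penalty = 0.01 * 20.0 = 0.2000

0.2000


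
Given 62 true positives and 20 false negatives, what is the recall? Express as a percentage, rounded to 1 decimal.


Recall = TP / (TP + FN) * 100
= 62 / (62 + 20)
= 62 / 82
= 0.7561
= 75.6%

75.6


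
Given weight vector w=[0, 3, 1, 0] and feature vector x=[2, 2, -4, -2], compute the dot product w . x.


Element-wise products:
0 * 2 = 0
3 * 2 = 6
1 * -4 = -4
0 * -2 = 0
Sum = 0 + 6 + -4 + 0
= 2

2


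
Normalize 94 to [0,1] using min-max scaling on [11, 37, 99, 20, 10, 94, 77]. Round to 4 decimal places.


Min = 10, Max = 99
Range = 99 - 10 = 89
Scaled = (x - min) / (max - min)
= (94 - 10) / 89
= 84 / 89
= 0.9438

0.9438


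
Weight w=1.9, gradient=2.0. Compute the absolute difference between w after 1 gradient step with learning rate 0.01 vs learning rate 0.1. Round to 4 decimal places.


With lr=0.01: w_new = 1.9 - 0.01 * 2.0 = 1.88
With lr=0.1: w_new = 1.9 - 0.1 * 2.0 = 1.7
Absolute difference = |1.88 - 1.7|
= 0.1800

0.1800


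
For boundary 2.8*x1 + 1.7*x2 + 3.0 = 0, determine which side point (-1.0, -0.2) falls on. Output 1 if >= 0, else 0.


Compute 2.8 * -1.0 + 1.7 * -0.2 + 3.0
= -2.8 + -0.34 + 3.0
= -0.14
Since -0.14 < 0, the point is on the negative side.

0


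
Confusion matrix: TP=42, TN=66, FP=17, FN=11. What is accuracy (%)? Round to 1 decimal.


Accuracy = (TP + TN) / (TP + TN + FP + FN) * 100
= (42 + 66) / (42 + 66 + 17 + 11)
= 108 / 136
= 0.7941
= 79.4%

79.4


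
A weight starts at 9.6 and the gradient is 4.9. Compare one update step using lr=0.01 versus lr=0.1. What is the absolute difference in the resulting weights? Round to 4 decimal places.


With lr=0.01: w_new = 9.6 - 0.01 * 4.9 = 9.551
With lr=0.1: w_new = 9.6 - 0.1 * 4.9 = 9.11
Absolute difference = |9.551 - 9.11|
= 0.4410

0.4410


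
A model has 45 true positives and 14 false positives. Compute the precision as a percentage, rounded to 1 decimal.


Precision = TP / (TP + FP) * 100
= 45 / (45 + 14)
= 45 / 59
= 0.7627
= 76.3%

76.3


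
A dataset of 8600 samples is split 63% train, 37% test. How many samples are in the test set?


Train samples = 8600 * 63% = 5418
Test samples = 8600 - 5418
= 3182

3182


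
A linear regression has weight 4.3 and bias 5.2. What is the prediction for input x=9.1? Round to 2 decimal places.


y = 4.3 * 9.1 + (5.2)
= 39.13 + (5.2)
= 44.33

44.33


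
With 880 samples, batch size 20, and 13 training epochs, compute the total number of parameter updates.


Iterations per epoch = 880 / 20 = 44
Total updates = iterations_per_epoch * epochs
= 44 * 13
= 572

572


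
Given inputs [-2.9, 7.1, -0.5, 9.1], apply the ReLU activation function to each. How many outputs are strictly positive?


ReLU(x) = max(0, x) for each element:
ReLU(-2.9) = 0
ReLU(7.1) = 7.1
ReLU(-0.5) = 0
ReLU(9.1) = 9.1
Active neurons (>0): 2

2


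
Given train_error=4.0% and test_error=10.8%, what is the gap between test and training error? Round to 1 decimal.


Generalization gap = test_error - train_error
= 10.8 - 4.0
= 6.8%
A moderate gap.

6.8


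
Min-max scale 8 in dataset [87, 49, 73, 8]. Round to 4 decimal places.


Min = 8, Max = 87
Range = 87 - 8 = 79
Scaled = (x - min) / (max - min)
= (8 - 8) / 79
= 0 / 79
= 0.0000

0.0000


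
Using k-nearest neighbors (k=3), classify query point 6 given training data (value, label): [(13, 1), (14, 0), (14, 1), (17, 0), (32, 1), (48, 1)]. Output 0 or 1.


Distances from query 6:
Point 13 (class 1): distance = 7
Point 14 (class 0): distance = 8
Point 14 (class 1): distance = 8
K=3 nearest neighbors: classes = [1, 0, 1]
Votes for class 1: 2 / 3
Majority vote => class 1

1


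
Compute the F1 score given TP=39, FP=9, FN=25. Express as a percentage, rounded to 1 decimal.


Precision = TP / (TP + FP) = 39 / 48 = 0.8125
Recall = TP / (TP + FN) = 39 / 64 = 0.6094
F1 = 2 * P * R / (P + R)
= 2 * 0.8125 * 0.6094 / (0.8125 + 0.6094)
= 0.9902 / 1.4219
= 0.6964
As percentage: 69.6%

69.6


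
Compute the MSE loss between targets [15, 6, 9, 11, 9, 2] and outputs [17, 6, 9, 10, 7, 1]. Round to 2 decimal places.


Differences: [-2, 0, 0, 1, 2, 1]
Squared errors: [4, 0, 0, 1, 4, 1]
Sum of squared errors = 10
MSE = 10 / 6 = 1.67

1.67


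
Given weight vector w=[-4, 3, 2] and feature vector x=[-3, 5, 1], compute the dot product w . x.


Element-wise products:
-4 * -3 = 12
3 * 5 = 15
2 * 1 = 2
Sum = 12 + 15 + 2
= 29

29


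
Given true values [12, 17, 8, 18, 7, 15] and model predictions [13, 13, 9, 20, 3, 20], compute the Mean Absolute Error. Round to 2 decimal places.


Absolute errors: [1, 4, 1, 2, 4, 5]
Sum of absolute errors = 17
MAE = 17 / 6 = 2.83

2.83


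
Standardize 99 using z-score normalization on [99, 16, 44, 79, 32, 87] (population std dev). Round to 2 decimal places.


Mean = (99 + 16 + 44 + 79 + 32 + 87) / 6 = 59.5
Variance = sum((x_i - mean)^2) / n = 930.9167
Std = sqrt(930.9167) = 30.5109
Z = (x - mean) / std
= (99 - 59.5) / 30.5109
= 39.5 / 30.5109
= 1.29

1.29


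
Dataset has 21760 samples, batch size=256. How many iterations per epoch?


Iterations per epoch = dataset_size / batch_size
= 21760 / 256
= 85

85


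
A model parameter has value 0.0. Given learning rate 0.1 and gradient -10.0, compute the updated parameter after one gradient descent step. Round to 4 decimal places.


w_new = w_old - lr * gradient
= 0.0 - 0.1 * -10.0
= 0.0 - (-1.0)
= 1.0000

1.0000


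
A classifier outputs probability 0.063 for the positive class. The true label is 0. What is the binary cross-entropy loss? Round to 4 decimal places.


For y=0: Loss = -log(1-p)
= -log(1 - 0.063)
= -log(0.937)
= -(-0.0651)
= 0.0651

0.0651


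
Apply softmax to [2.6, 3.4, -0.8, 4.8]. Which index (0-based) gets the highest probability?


Softmax is a monotonic transformation, so it preserves the argmax.
We need to find the index of the maximum logit.
Index 0: 2.6
Index 1: 3.4
Index 2: -0.8
Index 3: 4.8
Maximum logit = 4.8 at index 3

3


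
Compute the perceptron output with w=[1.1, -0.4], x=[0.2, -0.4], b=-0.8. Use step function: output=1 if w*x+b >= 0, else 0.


z = w . x + b
= 1.1*0.2 + -0.4*-0.4 + -0.8
= 0.22 + 0.16 + -0.8
= 0.38 + -0.8
= -0.42
Since z = -0.42 < 0, output = 0

0


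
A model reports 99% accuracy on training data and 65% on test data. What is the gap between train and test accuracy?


Gap = train_accuracy - test_accuracy
= 99 - 65
= 34%
This large gap strongly indicates overfitting.

34


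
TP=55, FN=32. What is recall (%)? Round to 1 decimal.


Recall = TP / (TP + FN) * 100
= 55 / (55 + 32)
= 55 / 87
= 0.6322
= 63.2%

63.2


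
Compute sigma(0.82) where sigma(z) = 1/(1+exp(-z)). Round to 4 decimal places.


sigmoid(z) = 1 / (1 + exp(-z))
exp(-(0.82)) = exp(-0.82) = 0.4404
1 + 0.4404 = 1.4404
1 / 1.4404 = 0.6942

0.6942


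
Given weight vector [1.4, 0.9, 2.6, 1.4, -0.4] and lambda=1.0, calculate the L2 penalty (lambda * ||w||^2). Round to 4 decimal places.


Squaring each weight:
1.4^2 = 1.96
0.9^2 = 0.81
2.6^2 = 6.76
1.4^2 = 1.96
(-0.4)^2 = 0.16
Sum of squares = 11.65
Penalty = 1.0 * 11.65 = 11.6500

11.6500


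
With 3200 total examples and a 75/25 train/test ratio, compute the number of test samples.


Train samples = 3200 * 75% = 2400
Test samples = 3200 - 2400
= 800

800


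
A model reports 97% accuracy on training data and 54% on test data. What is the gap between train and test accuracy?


Gap = train_accuracy - test_accuracy
= 97 - 54
= 43%
This large gap strongly indicates overfitting.

43


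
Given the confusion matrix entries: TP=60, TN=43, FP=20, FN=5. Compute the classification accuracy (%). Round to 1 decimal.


Accuracy = (TP + TN) / (TP + TN + FP + FN) * 100
= (60 + 43) / (60 + 43 + 20 + 5)
= 103 / 128
= 0.8047
= 80.5%

80.5


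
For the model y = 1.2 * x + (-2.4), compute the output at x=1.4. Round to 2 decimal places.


y = 1.2 * 1.4 + (-2.4)
= 1.68 + (-2.4)
= -0.72

-0.72


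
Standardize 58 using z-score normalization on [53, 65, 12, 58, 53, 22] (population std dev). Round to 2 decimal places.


Mean = (53 + 65 + 12 + 58 + 53 + 22) / 6 = 43.8333
Variance = sum((x_i - mean)^2) / n = 384.4722
Std = sqrt(384.4722) = 19.608
Z = (x - mean) / std
= (58 - 43.8333) / 19.608
= 14.1667 / 19.608
= 0.72

0.72


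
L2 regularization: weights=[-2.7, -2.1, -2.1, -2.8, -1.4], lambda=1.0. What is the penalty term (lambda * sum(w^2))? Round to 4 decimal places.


Squaring each weight:
(-2.7)^2 = 7.29
(-2.1)^2 = 4.41
(-2.1)^2 = 4.41
(-2.8)^2 = 7.84
(-1.4)^2 = 1.96
Sum of squares = 25.91
Penalty = 1.0 * 25.91 = 25.9100

25.9100


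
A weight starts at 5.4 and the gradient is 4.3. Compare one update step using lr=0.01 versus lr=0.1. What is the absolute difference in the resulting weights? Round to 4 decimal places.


With lr=0.01: w_new = 5.4 - 0.01 * 4.3 = 5.357
With lr=0.1: w_new = 5.4 - 0.1 * 4.3 = 4.97
Absolute difference = |5.357 - 4.97|
= 0.3870

0.3870


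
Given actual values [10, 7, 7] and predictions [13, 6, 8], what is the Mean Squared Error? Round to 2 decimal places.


Differences: [-3, 1, -1]
Squared errors: [9, 1, 1]
Sum of squared errors = 11
MSE = 11 / 3 = 3.67

3.67


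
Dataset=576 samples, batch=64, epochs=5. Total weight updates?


Iterations per epoch = 576 / 64 = 9
Total updates = iterations_per_epoch * epochs
= 9 * 5
= 45

45


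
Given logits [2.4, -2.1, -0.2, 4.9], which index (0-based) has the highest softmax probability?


Softmax is a monotonic transformation, so it preserves the argmax.
We need to find the index of the maximum logit.
Index 0: 2.4
Index 1: -2.1
Index 2: -0.2
Index 3: 4.9
Maximum logit = 4.9 at index 3

3


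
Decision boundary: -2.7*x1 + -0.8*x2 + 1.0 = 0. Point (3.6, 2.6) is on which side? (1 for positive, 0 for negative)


Compute -2.7 * 3.6 + -0.8 * 2.6 + 1.0
= -9.72 + -2.08 + 1.0
= -10.8
Since -10.8 < 0, the point is on the negative side.

0


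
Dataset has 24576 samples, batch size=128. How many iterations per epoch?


Iterations per epoch = dataset_size / batch_size
= 24576 / 128
= 192

192


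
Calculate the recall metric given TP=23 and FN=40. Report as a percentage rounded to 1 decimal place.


Recall = TP / (TP + FN) * 100
= 23 / (23 + 40)
= 23 / 63
= 0.3651
= 36.5%

36.5


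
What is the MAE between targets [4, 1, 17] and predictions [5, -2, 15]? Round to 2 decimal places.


Absolute errors: [1, 3, 2]
Sum of absolute errors = 6
MAE = 6 / 3 = 2.00

2.00


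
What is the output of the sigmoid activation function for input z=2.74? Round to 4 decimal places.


sigmoid(z) = 1 / (1 + exp(-z))
exp(-(2.74)) = exp(-2.74) = 0.0646
1 + 0.0646 = 1.0646
1 / 1.0646 = 0.9393

0.9393


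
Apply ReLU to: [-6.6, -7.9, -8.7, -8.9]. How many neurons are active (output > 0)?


ReLU(x) = max(0, x) for each element:
ReLU(-6.6) = 0
ReLU(-7.9) = 0
ReLU(-8.7) = 0
ReLU(-8.9) = 0
Active neurons (>0): 0

0


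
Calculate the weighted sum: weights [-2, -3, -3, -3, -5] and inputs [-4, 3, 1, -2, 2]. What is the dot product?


Element-wise products:
-2 * -4 = 8
-3 * 3 = -9
-3 * 1 = -3
-3 * -2 = 6
-5 * 2 = -10
Sum = 8 + -9 + -3 + 6 + -10
= -8

-8


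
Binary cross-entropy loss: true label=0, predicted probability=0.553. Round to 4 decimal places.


For y=0: Loss = -log(1-p)
= -log(1 - 0.553)
= -log(0.447)
= -(-0.8052)
= 0.8052

0.8052


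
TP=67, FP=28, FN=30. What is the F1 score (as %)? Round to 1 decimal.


Precision = TP / (TP + FP) = 67 / 95 = 0.7053
Recall = TP / (TP + FN) = 67 / 97 = 0.6907
F1 = 2 * P * R / (P + R)
= 2 * 0.7053 * 0.6907 / (0.7053 + 0.6907)
= 0.9743 / 1.396
= 0.6979
As percentage: 69.8%

69.8


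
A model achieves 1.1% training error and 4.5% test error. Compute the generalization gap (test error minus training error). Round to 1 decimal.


Generalization gap = test_error - train_error
= 4.5 - 1.1
= 3.4%
A moderate gap.

3.4


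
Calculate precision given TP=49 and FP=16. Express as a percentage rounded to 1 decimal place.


Precision = TP / (TP + FP) * 100
= 49 / (49 + 16)
= 49 / 65
= 0.7538
= 75.4%

75.4


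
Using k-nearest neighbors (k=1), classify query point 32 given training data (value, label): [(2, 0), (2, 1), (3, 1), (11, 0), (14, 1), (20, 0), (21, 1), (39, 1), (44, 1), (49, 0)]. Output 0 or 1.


Distances from query 32:
Point 39 (class 1): distance = 7
K=1 nearest neighbors: classes = [1]
Votes for class 1: 1 / 1
Majority vote => class 1

1


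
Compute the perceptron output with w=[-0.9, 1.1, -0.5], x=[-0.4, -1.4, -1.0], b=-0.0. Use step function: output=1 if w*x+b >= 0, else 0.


z = w . x + b
= -0.9*-0.4 + 1.1*-1.4 + -0.5*-1.0 + -0.0
= 0.36 + -1.54 + 0.5 + -0.0
= -0.68 + -0.0
= -0.68
Since z = -0.68 < 0, output = 0

0


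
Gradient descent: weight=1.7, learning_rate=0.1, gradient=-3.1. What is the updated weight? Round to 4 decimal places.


w_new = w_old - lr * gradient
= 1.7 - 0.1 * -3.1
= 1.7 - (-0.31)
= 2.0100

2.0100


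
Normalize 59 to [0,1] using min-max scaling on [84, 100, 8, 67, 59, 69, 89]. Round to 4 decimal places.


Min = 8, Max = 100
Range = 100 - 8 = 92
Scaled = (x - min) / (max - min)
= (59 - 8) / 92
= 51 / 92
= 0.5543

0.5543


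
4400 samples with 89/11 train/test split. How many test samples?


Train samples = 4400 * 89% = 3916
Test samples = 4400 - 3916
= 484

484


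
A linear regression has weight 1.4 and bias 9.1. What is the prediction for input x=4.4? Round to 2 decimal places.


y = 1.4 * 4.4 + (9.1)
= 6.16 + (9.1)
= 15.26

15.26


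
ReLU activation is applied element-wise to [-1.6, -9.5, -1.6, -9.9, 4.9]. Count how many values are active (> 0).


ReLU(x) = max(0, x) for each element:
ReLU(-1.6) = 0
ReLU(-9.5) = 0
ReLU(-1.6) = 0
ReLU(-9.9) = 0
ReLU(4.9) = 4.9
Active neurons (>0): 1

1


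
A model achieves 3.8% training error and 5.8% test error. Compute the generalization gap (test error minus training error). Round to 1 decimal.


Generalization gap = test_error - train_error
= 5.8 - 3.8
= 2.0%
A moderate gap.

2.0


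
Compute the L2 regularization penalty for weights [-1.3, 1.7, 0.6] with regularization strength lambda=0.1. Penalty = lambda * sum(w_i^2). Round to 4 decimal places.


Squaring each weight:
(-1.3)^2 = 1.69
1.7^2 = 2.89
0.6^2 = 0.36
Sum of squares = 4.94
Penalty = 0.1 * 4.94 = 0.4940

0.4940


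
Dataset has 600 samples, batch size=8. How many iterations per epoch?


Iterations per epoch = dataset_size / batch_size
= 600 / 8
= 75

75


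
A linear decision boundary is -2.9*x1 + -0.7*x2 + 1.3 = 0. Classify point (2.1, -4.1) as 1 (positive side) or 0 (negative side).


Compute -2.9 * 2.1 + -0.7 * -4.1 + 1.3
= -6.09 + 2.87 + 1.3
= -1.92
Since -1.92 < 0, the point is on the negative side.

0


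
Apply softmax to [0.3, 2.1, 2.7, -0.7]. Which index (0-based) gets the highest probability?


Softmax is a monotonic transformation, so it preserves the argmax.
We need to find the index of the maximum logit.
Index 0: 0.3
Index 1: 2.1
Index 2: 2.7
Index 3: -0.7
Maximum logit = 2.7 at index 2

2
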